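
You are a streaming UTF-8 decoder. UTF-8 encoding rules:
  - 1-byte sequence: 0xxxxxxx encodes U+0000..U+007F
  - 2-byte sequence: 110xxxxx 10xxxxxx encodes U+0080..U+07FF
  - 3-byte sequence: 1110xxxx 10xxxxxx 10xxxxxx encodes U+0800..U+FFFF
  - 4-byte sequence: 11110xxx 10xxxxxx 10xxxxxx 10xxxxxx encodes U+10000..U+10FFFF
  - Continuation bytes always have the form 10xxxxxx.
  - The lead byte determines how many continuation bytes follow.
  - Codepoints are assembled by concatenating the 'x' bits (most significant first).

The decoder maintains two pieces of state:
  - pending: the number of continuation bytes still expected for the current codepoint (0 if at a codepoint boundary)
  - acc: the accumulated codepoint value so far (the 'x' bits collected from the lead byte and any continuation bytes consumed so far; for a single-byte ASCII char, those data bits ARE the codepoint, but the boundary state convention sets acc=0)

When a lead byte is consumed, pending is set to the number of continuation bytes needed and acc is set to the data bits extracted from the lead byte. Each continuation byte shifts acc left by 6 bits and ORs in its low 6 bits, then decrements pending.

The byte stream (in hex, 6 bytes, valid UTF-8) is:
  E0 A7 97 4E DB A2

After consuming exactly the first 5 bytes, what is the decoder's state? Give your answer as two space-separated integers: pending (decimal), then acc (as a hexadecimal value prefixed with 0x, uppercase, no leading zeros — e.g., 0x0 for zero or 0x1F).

Answer: 1 0x1B

Derivation:
Byte[0]=E0: 3-byte lead. pending=2, acc=0x0
Byte[1]=A7: continuation. acc=(acc<<6)|0x27=0x27, pending=1
Byte[2]=97: continuation. acc=(acc<<6)|0x17=0x9D7, pending=0
Byte[3]=4E: 1-byte. pending=0, acc=0x0
Byte[4]=DB: 2-byte lead. pending=1, acc=0x1B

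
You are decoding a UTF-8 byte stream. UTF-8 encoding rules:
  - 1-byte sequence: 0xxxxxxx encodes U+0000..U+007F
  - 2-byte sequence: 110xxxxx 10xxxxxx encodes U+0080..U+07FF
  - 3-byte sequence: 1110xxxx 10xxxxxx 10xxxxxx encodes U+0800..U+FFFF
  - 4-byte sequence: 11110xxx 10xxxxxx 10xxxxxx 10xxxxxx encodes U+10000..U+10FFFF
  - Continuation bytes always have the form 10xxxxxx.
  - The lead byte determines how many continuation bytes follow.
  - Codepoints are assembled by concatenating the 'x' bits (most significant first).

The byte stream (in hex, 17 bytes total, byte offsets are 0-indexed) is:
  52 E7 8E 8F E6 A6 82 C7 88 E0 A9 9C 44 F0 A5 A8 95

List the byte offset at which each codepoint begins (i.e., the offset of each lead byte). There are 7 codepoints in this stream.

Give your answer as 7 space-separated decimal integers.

Answer: 0 1 4 7 9 12 13

Derivation:
Byte[0]=52: 1-byte ASCII. cp=U+0052
Byte[1]=E7: 3-byte lead, need 2 cont bytes. acc=0x7
Byte[2]=8E: continuation. acc=(acc<<6)|0x0E=0x1CE
Byte[3]=8F: continuation. acc=(acc<<6)|0x0F=0x738F
Completed: cp=U+738F (starts at byte 1)
Byte[4]=E6: 3-byte lead, need 2 cont bytes. acc=0x6
Byte[5]=A6: continuation. acc=(acc<<6)|0x26=0x1A6
Byte[6]=82: continuation. acc=(acc<<6)|0x02=0x6982
Completed: cp=U+6982 (starts at byte 4)
Byte[7]=C7: 2-byte lead, need 1 cont bytes. acc=0x7
Byte[8]=88: continuation. acc=(acc<<6)|0x08=0x1C8
Completed: cp=U+01C8 (starts at byte 7)
Byte[9]=E0: 3-byte lead, need 2 cont bytes. acc=0x0
Byte[10]=A9: continuation. acc=(acc<<6)|0x29=0x29
Byte[11]=9C: continuation. acc=(acc<<6)|0x1C=0xA5C
Completed: cp=U+0A5C (starts at byte 9)
Byte[12]=44: 1-byte ASCII. cp=U+0044
Byte[13]=F0: 4-byte lead, need 3 cont bytes. acc=0x0
Byte[14]=A5: continuation. acc=(acc<<6)|0x25=0x25
Byte[15]=A8: continuation. acc=(acc<<6)|0x28=0x968
Byte[16]=95: continuation. acc=(acc<<6)|0x15=0x25A15
Completed: cp=U+25A15 (starts at byte 13)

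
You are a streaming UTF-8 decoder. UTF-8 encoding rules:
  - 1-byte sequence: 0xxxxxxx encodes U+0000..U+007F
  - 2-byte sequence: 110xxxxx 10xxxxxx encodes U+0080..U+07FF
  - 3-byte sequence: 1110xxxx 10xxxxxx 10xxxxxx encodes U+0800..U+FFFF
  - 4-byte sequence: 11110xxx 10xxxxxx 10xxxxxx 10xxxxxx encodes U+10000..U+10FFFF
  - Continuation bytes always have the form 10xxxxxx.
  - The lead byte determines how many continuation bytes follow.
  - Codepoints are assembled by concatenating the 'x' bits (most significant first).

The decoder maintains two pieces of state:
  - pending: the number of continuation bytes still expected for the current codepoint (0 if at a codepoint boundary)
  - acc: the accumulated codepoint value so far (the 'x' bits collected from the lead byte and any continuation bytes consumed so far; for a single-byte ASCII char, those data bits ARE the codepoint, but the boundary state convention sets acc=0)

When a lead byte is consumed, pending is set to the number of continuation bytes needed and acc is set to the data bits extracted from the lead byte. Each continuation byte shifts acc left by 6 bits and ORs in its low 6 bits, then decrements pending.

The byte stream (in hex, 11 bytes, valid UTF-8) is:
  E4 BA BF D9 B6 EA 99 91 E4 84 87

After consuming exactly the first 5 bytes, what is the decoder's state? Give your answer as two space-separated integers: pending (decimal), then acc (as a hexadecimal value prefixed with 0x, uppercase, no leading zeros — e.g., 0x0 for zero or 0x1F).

Answer: 0 0x676

Derivation:
Byte[0]=E4: 3-byte lead. pending=2, acc=0x4
Byte[1]=BA: continuation. acc=(acc<<6)|0x3A=0x13A, pending=1
Byte[2]=BF: continuation. acc=(acc<<6)|0x3F=0x4EBF, pending=0
Byte[3]=D9: 2-byte lead. pending=1, acc=0x19
Byte[4]=B6: continuation. acc=(acc<<6)|0x36=0x676, pending=0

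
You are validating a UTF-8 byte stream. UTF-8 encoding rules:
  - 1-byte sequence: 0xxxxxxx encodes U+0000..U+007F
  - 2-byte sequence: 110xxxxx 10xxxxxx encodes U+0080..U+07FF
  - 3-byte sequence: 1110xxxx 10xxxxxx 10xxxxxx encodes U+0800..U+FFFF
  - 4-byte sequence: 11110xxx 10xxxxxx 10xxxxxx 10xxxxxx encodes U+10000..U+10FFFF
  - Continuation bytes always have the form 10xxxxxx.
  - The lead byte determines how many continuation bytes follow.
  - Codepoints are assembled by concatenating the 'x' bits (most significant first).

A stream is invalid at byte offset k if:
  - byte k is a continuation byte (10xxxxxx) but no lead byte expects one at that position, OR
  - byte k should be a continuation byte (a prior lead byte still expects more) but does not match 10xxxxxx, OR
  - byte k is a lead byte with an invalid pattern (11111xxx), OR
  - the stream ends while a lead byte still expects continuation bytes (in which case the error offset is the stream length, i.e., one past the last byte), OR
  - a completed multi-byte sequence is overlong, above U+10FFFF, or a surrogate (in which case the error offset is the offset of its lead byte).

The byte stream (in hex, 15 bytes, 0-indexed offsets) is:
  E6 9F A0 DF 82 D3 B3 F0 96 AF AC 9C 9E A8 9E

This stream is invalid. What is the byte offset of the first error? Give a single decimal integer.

Answer: 11

Derivation:
Byte[0]=E6: 3-byte lead, need 2 cont bytes. acc=0x6
Byte[1]=9F: continuation. acc=(acc<<6)|0x1F=0x19F
Byte[2]=A0: continuation. acc=(acc<<6)|0x20=0x67E0
Completed: cp=U+67E0 (starts at byte 0)
Byte[3]=DF: 2-byte lead, need 1 cont bytes. acc=0x1F
Byte[4]=82: continuation. acc=(acc<<6)|0x02=0x7C2
Completed: cp=U+07C2 (starts at byte 3)
Byte[5]=D3: 2-byte lead, need 1 cont bytes. acc=0x13
Byte[6]=B3: continuation. acc=(acc<<6)|0x33=0x4F3
Completed: cp=U+04F3 (starts at byte 5)
Byte[7]=F0: 4-byte lead, need 3 cont bytes. acc=0x0
Byte[8]=96: continuation. acc=(acc<<6)|0x16=0x16
Byte[9]=AF: continuation. acc=(acc<<6)|0x2F=0x5AF
Byte[10]=AC: continuation. acc=(acc<<6)|0x2C=0x16BEC
Completed: cp=U+16BEC (starts at byte 7)
Byte[11]=9C: INVALID lead byte (not 0xxx/110x/1110/11110)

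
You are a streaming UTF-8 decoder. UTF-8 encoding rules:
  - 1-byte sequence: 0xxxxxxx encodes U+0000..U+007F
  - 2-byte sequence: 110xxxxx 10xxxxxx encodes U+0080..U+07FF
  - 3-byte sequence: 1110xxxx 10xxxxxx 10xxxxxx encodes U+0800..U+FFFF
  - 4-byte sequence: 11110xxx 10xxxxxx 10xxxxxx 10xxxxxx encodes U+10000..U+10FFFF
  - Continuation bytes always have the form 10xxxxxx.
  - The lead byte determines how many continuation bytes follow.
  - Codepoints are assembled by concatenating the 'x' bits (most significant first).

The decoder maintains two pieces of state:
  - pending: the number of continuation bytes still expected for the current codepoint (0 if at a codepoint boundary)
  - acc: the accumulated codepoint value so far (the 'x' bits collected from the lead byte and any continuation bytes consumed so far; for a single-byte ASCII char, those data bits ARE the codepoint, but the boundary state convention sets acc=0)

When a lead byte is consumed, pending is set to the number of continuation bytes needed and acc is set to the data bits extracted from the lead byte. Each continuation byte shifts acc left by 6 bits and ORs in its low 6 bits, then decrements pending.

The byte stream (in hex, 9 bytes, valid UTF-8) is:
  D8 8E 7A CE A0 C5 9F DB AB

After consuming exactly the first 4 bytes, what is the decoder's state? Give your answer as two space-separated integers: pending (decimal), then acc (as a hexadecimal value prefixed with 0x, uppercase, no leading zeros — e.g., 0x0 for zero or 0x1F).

Byte[0]=D8: 2-byte lead. pending=1, acc=0x18
Byte[1]=8E: continuation. acc=(acc<<6)|0x0E=0x60E, pending=0
Byte[2]=7A: 1-byte. pending=0, acc=0x0
Byte[3]=CE: 2-byte lead. pending=1, acc=0xE

Answer: 1 0xE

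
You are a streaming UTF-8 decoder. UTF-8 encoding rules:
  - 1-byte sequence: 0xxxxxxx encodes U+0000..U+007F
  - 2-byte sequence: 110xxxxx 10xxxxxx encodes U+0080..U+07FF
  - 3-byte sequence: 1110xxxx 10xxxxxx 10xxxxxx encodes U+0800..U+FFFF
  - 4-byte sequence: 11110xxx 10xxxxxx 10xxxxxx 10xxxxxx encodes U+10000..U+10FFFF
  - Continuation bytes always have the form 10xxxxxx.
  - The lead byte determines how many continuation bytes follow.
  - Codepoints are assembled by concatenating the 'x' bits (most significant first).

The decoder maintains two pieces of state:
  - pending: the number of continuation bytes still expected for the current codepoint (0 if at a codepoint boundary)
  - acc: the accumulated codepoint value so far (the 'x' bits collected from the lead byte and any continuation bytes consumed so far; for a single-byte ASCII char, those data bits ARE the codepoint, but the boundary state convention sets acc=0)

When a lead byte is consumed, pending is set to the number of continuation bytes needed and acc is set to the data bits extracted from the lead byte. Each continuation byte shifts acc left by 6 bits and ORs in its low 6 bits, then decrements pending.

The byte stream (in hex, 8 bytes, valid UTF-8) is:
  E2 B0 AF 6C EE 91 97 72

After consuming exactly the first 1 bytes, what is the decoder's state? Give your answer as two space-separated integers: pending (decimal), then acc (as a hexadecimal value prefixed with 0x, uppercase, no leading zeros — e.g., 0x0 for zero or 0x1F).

Byte[0]=E2: 3-byte lead. pending=2, acc=0x2

Answer: 2 0x2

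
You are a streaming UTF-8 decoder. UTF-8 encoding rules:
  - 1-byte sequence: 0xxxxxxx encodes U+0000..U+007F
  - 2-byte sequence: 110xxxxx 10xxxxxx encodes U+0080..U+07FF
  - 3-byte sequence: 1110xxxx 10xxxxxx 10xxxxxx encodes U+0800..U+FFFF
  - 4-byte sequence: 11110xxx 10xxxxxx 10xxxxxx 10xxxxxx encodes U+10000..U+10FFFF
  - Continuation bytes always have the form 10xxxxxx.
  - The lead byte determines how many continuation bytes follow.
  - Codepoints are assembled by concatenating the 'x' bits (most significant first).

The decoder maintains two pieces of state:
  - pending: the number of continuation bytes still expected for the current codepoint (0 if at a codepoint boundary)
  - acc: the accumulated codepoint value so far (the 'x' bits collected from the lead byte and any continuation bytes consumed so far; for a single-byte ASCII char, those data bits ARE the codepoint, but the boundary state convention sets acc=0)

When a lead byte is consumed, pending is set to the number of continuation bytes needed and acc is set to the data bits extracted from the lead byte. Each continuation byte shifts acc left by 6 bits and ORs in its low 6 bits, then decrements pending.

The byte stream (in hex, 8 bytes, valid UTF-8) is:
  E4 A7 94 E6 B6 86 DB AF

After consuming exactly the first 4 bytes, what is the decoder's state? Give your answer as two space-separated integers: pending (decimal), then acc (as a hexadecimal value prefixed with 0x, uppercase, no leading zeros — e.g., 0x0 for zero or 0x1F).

Answer: 2 0x6

Derivation:
Byte[0]=E4: 3-byte lead. pending=2, acc=0x4
Byte[1]=A7: continuation. acc=(acc<<6)|0x27=0x127, pending=1
Byte[2]=94: continuation. acc=(acc<<6)|0x14=0x49D4, pending=0
Byte[3]=E6: 3-byte lead. pending=2, acc=0x6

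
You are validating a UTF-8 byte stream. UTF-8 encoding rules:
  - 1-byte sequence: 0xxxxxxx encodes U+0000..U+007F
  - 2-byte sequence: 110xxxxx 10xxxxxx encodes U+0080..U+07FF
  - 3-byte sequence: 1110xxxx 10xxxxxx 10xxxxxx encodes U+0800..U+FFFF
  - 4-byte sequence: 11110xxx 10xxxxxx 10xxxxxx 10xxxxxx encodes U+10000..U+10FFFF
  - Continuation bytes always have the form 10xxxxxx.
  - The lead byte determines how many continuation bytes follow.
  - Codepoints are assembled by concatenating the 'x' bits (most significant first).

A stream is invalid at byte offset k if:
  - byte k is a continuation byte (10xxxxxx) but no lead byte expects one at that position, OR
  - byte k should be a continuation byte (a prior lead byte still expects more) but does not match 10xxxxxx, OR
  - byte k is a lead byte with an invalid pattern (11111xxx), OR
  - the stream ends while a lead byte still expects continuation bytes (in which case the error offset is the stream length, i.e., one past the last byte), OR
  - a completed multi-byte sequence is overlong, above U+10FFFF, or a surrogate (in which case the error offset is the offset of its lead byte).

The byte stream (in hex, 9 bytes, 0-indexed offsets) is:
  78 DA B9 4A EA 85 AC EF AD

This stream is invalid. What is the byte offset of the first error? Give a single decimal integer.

Byte[0]=78: 1-byte ASCII. cp=U+0078
Byte[1]=DA: 2-byte lead, need 1 cont bytes. acc=0x1A
Byte[2]=B9: continuation. acc=(acc<<6)|0x39=0x6B9
Completed: cp=U+06B9 (starts at byte 1)
Byte[3]=4A: 1-byte ASCII. cp=U+004A
Byte[4]=EA: 3-byte lead, need 2 cont bytes. acc=0xA
Byte[5]=85: continuation. acc=(acc<<6)|0x05=0x285
Byte[6]=AC: continuation. acc=(acc<<6)|0x2C=0xA16C
Completed: cp=U+A16C (starts at byte 4)
Byte[7]=EF: 3-byte lead, need 2 cont bytes. acc=0xF
Byte[8]=AD: continuation. acc=(acc<<6)|0x2D=0x3ED
Byte[9]: stream ended, expected continuation. INVALID

Answer: 9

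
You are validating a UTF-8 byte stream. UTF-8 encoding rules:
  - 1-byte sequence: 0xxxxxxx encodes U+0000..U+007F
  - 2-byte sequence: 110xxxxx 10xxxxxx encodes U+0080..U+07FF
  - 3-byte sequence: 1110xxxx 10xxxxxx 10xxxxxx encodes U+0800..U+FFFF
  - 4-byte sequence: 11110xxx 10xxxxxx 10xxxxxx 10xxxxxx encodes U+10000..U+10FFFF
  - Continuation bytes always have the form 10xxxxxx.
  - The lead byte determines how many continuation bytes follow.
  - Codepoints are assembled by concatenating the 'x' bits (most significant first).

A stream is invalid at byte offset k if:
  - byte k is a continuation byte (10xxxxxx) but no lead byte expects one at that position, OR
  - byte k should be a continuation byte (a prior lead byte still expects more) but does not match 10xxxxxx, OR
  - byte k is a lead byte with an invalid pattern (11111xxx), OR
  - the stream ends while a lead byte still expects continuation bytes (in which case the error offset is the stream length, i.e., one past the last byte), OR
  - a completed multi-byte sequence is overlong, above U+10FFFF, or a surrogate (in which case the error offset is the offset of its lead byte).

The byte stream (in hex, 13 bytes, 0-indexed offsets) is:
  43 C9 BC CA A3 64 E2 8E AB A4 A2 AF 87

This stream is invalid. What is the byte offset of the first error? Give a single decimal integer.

Answer: 9

Derivation:
Byte[0]=43: 1-byte ASCII. cp=U+0043
Byte[1]=C9: 2-byte lead, need 1 cont bytes. acc=0x9
Byte[2]=BC: continuation. acc=(acc<<6)|0x3C=0x27C
Completed: cp=U+027C (starts at byte 1)
Byte[3]=CA: 2-byte lead, need 1 cont bytes. acc=0xA
Byte[4]=A3: continuation. acc=(acc<<6)|0x23=0x2A3
Completed: cp=U+02A3 (starts at byte 3)
Byte[5]=64: 1-byte ASCII. cp=U+0064
Byte[6]=E2: 3-byte lead, need 2 cont bytes. acc=0x2
Byte[7]=8E: continuation. acc=(acc<<6)|0x0E=0x8E
Byte[8]=AB: continuation. acc=(acc<<6)|0x2B=0x23AB
Completed: cp=U+23AB (starts at byte 6)
Byte[9]=A4: INVALID lead byte (not 0xxx/110x/1110/11110)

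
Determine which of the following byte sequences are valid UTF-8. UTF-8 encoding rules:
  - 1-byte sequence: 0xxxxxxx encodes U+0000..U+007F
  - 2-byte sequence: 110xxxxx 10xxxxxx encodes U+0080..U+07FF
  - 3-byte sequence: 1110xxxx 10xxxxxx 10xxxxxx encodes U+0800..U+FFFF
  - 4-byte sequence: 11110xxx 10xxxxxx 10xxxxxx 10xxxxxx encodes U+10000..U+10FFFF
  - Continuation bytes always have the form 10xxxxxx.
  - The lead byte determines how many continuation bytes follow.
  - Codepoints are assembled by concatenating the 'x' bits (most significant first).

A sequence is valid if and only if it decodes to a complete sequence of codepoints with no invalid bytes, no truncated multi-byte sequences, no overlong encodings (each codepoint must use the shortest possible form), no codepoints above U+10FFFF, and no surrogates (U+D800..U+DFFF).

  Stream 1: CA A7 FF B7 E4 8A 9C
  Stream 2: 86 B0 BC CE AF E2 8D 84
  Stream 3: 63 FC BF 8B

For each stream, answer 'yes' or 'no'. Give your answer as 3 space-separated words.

Answer: no no no

Derivation:
Stream 1: error at byte offset 2. INVALID
Stream 2: error at byte offset 0. INVALID
Stream 3: error at byte offset 1. INVALID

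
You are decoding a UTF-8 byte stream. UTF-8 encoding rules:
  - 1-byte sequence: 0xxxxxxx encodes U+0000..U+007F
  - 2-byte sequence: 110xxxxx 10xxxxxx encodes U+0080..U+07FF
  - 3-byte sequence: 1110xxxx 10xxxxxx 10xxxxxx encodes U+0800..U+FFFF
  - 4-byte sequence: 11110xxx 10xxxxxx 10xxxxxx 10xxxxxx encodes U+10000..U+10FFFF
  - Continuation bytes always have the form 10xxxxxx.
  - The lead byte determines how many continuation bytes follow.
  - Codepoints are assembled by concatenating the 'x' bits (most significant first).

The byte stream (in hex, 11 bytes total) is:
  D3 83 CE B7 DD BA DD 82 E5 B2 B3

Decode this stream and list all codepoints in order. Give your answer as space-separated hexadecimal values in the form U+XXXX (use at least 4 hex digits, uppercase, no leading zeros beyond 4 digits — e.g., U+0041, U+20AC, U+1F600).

Byte[0]=D3: 2-byte lead, need 1 cont bytes. acc=0x13
Byte[1]=83: continuation. acc=(acc<<6)|0x03=0x4C3
Completed: cp=U+04C3 (starts at byte 0)
Byte[2]=CE: 2-byte lead, need 1 cont bytes. acc=0xE
Byte[3]=B7: continuation. acc=(acc<<6)|0x37=0x3B7
Completed: cp=U+03B7 (starts at byte 2)
Byte[4]=DD: 2-byte lead, need 1 cont bytes. acc=0x1D
Byte[5]=BA: continuation. acc=(acc<<6)|0x3A=0x77A
Completed: cp=U+077A (starts at byte 4)
Byte[6]=DD: 2-byte lead, need 1 cont bytes. acc=0x1D
Byte[7]=82: continuation. acc=(acc<<6)|0x02=0x742
Completed: cp=U+0742 (starts at byte 6)
Byte[8]=E5: 3-byte lead, need 2 cont bytes. acc=0x5
Byte[9]=B2: continuation. acc=(acc<<6)|0x32=0x172
Byte[10]=B3: continuation. acc=(acc<<6)|0x33=0x5CB3
Completed: cp=U+5CB3 (starts at byte 8)

Answer: U+04C3 U+03B7 U+077A U+0742 U+5CB3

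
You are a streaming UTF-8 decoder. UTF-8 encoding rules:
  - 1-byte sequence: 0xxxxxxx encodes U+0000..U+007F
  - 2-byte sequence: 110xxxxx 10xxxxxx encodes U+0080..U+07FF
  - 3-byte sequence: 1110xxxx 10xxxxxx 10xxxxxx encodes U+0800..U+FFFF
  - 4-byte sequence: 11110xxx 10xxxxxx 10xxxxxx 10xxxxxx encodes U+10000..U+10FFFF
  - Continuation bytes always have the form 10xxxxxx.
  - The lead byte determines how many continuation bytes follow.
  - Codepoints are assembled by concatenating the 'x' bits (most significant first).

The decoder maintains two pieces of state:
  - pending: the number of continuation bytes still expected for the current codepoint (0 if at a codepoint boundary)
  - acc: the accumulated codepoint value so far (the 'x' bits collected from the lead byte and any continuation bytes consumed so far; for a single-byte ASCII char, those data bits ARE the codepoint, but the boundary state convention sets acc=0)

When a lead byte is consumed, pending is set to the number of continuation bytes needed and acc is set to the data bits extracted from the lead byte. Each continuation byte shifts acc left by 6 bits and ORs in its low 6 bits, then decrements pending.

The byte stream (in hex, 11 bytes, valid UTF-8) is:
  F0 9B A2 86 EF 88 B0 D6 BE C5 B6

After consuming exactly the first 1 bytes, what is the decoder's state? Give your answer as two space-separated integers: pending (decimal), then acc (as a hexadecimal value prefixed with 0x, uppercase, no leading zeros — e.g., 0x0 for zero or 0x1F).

Answer: 3 0x0

Derivation:
Byte[0]=F0: 4-byte lead. pending=3, acc=0x0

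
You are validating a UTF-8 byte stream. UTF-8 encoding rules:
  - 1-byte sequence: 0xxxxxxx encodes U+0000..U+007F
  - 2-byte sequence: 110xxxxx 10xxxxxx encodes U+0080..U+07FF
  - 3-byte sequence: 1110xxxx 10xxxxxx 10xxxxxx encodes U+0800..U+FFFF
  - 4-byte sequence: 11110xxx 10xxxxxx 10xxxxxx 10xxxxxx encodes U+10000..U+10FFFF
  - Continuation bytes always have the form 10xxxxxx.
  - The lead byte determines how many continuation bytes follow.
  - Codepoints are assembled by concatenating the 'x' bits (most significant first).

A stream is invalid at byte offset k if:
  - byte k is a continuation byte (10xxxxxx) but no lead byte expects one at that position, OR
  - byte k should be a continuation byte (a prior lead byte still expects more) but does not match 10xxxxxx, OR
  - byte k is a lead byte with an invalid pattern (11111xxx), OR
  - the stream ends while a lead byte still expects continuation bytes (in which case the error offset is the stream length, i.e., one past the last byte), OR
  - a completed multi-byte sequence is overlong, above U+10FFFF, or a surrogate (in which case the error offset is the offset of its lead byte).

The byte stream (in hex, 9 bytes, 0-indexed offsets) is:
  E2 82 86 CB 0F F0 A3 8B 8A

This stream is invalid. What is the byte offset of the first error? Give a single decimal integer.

Byte[0]=E2: 3-byte lead, need 2 cont bytes. acc=0x2
Byte[1]=82: continuation. acc=(acc<<6)|0x02=0x82
Byte[2]=86: continuation. acc=(acc<<6)|0x06=0x2086
Completed: cp=U+2086 (starts at byte 0)
Byte[3]=CB: 2-byte lead, need 1 cont bytes. acc=0xB
Byte[4]=0F: expected 10xxxxxx continuation. INVALID

Answer: 4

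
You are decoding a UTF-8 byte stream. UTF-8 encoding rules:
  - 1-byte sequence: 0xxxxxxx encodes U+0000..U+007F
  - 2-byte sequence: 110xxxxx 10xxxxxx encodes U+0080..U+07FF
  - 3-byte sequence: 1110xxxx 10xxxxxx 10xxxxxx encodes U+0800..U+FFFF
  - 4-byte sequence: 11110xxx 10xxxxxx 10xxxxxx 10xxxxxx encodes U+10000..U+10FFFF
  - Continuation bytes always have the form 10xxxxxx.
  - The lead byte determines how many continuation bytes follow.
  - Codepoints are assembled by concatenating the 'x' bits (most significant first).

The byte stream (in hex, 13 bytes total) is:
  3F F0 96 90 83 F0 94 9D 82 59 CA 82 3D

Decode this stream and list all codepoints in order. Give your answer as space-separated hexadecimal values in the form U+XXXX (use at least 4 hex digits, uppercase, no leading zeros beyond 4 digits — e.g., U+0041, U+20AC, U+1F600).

Byte[0]=3F: 1-byte ASCII. cp=U+003F
Byte[1]=F0: 4-byte lead, need 3 cont bytes. acc=0x0
Byte[2]=96: continuation. acc=(acc<<6)|0x16=0x16
Byte[3]=90: continuation. acc=(acc<<6)|0x10=0x590
Byte[4]=83: continuation. acc=(acc<<6)|0x03=0x16403
Completed: cp=U+16403 (starts at byte 1)
Byte[5]=F0: 4-byte lead, need 3 cont bytes. acc=0x0
Byte[6]=94: continuation. acc=(acc<<6)|0x14=0x14
Byte[7]=9D: continuation. acc=(acc<<6)|0x1D=0x51D
Byte[8]=82: continuation. acc=(acc<<6)|0x02=0x14742
Completed: cp=U+14742 (starts at byte 5)
Byte[9]=59: 1-byte ASCII. cp=U+0059
Byte[10]=CA: 2-byte lead, need 1 cont bytes. acc=0xA
Byte[11]=82: continuation. acc=(acc<<6)|0x02=0x282
Completed: cp=U+0282 (starts at byte 10)
Byte[12]=3D: 1-byte ASCII. cp=U+003D

Answer: U+003F U+16403 U+14742 U+0059 U+0282 U+003D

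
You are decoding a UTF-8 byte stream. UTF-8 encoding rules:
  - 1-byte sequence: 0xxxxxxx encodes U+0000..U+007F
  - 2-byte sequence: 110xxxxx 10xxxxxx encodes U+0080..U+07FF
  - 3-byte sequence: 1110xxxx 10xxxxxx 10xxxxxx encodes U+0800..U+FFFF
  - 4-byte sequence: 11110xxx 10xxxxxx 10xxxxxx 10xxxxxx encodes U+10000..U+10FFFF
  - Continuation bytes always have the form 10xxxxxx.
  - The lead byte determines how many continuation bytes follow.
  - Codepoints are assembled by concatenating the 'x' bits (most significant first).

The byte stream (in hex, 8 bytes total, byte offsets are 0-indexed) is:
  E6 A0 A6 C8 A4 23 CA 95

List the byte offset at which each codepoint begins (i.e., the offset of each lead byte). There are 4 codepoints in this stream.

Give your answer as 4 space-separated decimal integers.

Answer: 0 3 5 6

Derivation:
Byte[0]=E6: 3-byte lead, need 2 cont bytes. acc=0x6
Byte[1]=A0: continuation. acc=(acc<<6)|0x20=0x1A0
Byte[2]=A6: continuation. acc=(acc<<6)|0x26=0x6826
Completed: cp=U+6826 (starts at byte 0)
Byte[3]=C8: 2-byte lead, need 1 cont bytes. acc=0x8
Byte[4]=A4: continuation. acc=(acc<<6)|0x24=0x224
Completed: cp=U+0224 (starts at byte 3)
Byte[5]=23: 1-byte ASCII. cp=U+0023
Byte[6]=CA: 2-byte lead, need 1 cont bytes. acc=0xA
Byte[7]=95: continuation. acc=(acc<<6)|0x15=0x295
Completed: cp=U+0295 (starts at byte 6)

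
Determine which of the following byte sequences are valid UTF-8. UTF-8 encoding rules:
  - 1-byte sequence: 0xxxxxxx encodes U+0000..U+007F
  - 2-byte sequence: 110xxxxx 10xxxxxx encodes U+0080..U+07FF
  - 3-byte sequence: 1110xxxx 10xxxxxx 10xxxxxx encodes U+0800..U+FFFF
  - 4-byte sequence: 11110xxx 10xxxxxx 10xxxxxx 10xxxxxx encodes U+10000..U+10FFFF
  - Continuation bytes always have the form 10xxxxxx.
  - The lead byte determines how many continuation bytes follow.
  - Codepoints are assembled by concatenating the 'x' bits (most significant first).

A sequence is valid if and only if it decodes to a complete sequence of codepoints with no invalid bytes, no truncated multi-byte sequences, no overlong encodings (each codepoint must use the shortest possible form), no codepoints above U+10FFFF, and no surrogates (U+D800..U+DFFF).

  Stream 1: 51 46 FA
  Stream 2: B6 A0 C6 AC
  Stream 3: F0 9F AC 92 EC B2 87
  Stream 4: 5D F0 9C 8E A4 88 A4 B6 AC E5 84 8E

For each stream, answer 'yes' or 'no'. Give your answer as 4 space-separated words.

Stream 1: error at byte offset 2. INVALID
Stream 2: error at byte offset 0. INVALID
Stream 3: decodes cleanly. VALID
Stream 4: error at byte offset 5. INVALID

Answer: no no yes no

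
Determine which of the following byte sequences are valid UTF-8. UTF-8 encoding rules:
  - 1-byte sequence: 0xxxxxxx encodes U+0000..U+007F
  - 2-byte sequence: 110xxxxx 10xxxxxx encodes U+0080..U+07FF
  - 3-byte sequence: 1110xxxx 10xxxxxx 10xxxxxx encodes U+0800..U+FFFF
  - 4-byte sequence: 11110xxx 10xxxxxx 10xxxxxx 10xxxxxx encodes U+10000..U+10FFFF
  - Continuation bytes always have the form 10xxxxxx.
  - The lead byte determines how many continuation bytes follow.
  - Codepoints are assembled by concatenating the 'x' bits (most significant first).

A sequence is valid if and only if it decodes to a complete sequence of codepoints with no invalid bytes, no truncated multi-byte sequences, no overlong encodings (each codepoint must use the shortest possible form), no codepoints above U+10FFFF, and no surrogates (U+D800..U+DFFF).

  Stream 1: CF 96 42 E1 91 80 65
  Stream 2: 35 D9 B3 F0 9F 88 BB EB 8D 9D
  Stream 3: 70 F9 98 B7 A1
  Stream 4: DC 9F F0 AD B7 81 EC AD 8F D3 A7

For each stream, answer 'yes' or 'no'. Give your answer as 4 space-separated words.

Stream 1: decodes cleanly. VALID
Stream 2: decodes cleanly. VALID
Stream 3: error at byte offset 1. INVALID
Stream 4: decodes cleanly. VALID

Answer: yes yes no yes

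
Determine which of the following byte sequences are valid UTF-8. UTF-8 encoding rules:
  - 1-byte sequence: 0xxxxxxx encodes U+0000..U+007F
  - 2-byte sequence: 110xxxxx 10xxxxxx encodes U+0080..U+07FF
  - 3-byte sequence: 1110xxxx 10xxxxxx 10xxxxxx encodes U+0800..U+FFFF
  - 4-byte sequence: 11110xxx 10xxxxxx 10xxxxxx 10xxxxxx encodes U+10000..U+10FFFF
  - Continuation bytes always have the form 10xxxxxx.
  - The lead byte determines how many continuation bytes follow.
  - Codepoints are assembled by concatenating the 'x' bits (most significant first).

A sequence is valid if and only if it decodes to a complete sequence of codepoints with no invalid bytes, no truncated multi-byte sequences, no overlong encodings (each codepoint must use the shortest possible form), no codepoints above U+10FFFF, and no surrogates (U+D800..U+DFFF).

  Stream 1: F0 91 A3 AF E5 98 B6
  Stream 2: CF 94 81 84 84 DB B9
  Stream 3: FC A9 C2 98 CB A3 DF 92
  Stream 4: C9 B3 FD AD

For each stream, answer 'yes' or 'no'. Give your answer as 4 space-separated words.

Stream 1: decodes cleanly. VALID
Stream 2: error at byte offset 2. INVALID
Stream 3: error at byte offset 0. INVALID
Stream 4: error at byte offset 2. INVALID

Answer: yes no no no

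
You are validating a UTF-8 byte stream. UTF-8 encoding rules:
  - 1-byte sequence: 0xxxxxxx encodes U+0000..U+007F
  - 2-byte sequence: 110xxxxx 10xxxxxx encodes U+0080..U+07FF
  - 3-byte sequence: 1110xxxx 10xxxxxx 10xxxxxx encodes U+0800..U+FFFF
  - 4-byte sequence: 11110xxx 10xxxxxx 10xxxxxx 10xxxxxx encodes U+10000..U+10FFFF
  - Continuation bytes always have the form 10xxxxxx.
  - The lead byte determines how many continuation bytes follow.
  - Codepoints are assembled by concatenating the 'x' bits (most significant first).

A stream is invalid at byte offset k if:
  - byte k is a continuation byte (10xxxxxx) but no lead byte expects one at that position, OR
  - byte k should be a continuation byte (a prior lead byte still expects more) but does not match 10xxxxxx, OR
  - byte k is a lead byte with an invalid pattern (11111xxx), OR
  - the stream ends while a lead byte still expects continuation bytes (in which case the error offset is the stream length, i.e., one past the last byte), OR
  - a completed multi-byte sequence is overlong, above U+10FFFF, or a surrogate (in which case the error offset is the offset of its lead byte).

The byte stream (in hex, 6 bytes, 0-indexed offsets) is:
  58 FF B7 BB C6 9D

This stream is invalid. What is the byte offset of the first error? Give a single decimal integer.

Answer: 1

Derivation:
Byte[0]=58: 1-byte ASCII. cp=U+0058
Byte[1]=FF: INVALID lead byte (not 0xxx/110x/1110/11110)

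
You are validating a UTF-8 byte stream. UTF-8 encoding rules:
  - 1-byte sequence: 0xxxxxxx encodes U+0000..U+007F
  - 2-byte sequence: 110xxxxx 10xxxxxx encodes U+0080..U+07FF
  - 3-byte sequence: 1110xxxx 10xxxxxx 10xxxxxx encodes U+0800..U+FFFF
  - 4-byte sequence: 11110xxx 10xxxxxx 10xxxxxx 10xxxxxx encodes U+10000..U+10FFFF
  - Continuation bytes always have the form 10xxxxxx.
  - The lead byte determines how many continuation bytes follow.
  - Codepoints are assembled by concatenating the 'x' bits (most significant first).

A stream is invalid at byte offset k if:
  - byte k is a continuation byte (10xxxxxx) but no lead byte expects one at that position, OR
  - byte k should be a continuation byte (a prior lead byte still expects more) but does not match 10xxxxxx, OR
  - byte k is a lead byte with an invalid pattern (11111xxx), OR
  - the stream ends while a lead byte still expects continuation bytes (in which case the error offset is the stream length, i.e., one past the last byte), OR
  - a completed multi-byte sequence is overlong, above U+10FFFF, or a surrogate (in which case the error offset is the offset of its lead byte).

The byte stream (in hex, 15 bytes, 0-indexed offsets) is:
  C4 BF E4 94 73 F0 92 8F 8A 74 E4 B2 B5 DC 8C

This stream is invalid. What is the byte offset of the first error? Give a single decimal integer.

Byte[0]=C4: 2-byte lead, need 1 cont bytes. acc=0x4
Byte[1]=BF: continuation. acc=(acc<<6)|0x3F=0x13F
Completed: cp=U+013F (starts at byte 0)
Byte[2]=E4: 3-byte lead, need 2 cont bytes. acc=0x4
Byte[3]=94: continuation. acc=(acc<<6)|0x14=0x114
Byte[4]=73: expected 10xxxxxx continuation. INVALID

Answer: 4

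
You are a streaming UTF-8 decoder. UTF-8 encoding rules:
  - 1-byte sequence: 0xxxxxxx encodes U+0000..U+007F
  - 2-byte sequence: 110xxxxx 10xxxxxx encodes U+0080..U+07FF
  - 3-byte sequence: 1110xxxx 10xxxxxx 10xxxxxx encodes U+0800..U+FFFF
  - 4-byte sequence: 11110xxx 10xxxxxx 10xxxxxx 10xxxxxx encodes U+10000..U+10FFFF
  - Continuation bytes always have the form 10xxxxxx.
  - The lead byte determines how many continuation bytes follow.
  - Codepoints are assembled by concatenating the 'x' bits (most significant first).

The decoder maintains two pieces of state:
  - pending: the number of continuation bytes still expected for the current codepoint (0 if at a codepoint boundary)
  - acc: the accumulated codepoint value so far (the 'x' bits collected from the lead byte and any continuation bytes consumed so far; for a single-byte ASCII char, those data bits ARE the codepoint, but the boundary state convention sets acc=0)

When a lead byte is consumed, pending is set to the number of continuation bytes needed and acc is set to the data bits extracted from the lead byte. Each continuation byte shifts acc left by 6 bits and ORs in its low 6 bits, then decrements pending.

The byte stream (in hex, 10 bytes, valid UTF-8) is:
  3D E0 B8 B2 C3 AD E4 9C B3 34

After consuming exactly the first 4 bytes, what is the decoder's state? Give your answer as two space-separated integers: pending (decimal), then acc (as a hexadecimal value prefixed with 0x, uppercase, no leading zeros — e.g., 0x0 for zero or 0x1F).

Answer: 0 0xE32

Derivation:
Byte[0]=3D: 1-byte. pending=0, acc=0x0
Byte[1]=E0: 3-byte lead. pending=2, acc=0x0
Byte[2]=B8: continuation. acc=(acc<<6)|0x38=0x38, pending=1
Byte[3]=B2: continuation. acc=(acc<<6)|0x32=0xE32, pending=0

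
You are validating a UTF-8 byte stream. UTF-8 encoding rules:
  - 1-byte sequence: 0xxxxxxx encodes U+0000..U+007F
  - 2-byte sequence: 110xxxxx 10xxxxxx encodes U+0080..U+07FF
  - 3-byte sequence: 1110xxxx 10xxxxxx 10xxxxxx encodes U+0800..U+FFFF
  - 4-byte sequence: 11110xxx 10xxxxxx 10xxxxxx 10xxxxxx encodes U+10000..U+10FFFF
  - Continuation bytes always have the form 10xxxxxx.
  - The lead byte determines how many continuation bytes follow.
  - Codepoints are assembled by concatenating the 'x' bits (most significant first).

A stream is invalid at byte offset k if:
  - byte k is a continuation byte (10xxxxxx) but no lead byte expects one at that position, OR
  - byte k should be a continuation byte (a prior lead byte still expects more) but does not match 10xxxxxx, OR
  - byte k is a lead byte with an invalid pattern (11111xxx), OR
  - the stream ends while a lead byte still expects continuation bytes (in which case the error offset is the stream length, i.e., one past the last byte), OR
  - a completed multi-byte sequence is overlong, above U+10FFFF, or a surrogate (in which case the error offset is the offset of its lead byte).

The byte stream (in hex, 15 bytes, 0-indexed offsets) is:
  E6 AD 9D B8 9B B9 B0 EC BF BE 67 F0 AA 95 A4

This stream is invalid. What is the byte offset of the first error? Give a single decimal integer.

Byte[0]=E6: 3-byte lead, need 2 cont bytes. acc=0x6
Byte[1]=AD: continuation. acc=(acc<<6)|0x2D=0x1AD
Byte[2]=9D: continuation. acc=(acc<<6)|0x1D=0x6B5D
Completed: cp=U+6B5D (starts at byte 0)
Byte[3]=B8: INVALID lead byte (not 0xxx/110x/1110/11110)

Answer: 3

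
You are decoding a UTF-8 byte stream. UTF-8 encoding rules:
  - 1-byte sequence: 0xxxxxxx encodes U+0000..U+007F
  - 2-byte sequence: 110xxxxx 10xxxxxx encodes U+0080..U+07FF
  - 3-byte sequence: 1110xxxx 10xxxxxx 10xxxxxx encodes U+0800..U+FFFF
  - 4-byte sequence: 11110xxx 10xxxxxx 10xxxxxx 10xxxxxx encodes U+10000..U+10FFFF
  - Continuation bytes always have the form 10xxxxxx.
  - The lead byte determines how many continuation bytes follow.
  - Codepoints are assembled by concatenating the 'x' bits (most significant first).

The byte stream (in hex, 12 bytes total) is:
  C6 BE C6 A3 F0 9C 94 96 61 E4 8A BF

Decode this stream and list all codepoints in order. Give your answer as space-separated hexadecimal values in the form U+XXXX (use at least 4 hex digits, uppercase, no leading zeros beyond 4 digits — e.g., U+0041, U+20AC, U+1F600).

Answer: U+01BE U+01A3 U+1C516 U+0061 U+42BF

Derivation:
Byte[0]=C6: 2-byte lead, need 1 cont bytes. acc=0x6
Byte[1]=BE: continuation. acc=(acc<<6)|0x3E=0x1BE
Completed: cp=U+01BE (starts at byte 0)
Byte[2]=C6: 2-byte lead, need 1 cont bytes. acc=0x6
Byte[3]=A3: continuation. acc=(acc<<6)|0x23=0x1A3
Completed: cp=U+01A3 (starts at byte 2)
Byte[4]=F0: 4-byte lead, need 3 cont bytes. acc=0x0
Byte[5]=9C: continuation. acc=(acc<<6)|0x1C=0x1C
Byte[6]=94: continuation. acc=(acc<<6)|0x14=0x714
Byte[7]=96: continuation. acc=(acc<<6)|0x16=0x1C516
Completed: cp=U+1C516 (starts at byte 4)
Byte[8]=61: 1-byte ASCII. cp=U+0061
Byte[9]=E4: 3-byte lead, need 2 cont bytes. acc=0x4
Byte[10]=8A: continuation. acc=(acc<<6)|0x0A=0x10A
Byte[11]=BF: continuation. acc=(acc<<6)|0x3F=0x42BF
Completed: cp=U+42BF (starts at byte 9)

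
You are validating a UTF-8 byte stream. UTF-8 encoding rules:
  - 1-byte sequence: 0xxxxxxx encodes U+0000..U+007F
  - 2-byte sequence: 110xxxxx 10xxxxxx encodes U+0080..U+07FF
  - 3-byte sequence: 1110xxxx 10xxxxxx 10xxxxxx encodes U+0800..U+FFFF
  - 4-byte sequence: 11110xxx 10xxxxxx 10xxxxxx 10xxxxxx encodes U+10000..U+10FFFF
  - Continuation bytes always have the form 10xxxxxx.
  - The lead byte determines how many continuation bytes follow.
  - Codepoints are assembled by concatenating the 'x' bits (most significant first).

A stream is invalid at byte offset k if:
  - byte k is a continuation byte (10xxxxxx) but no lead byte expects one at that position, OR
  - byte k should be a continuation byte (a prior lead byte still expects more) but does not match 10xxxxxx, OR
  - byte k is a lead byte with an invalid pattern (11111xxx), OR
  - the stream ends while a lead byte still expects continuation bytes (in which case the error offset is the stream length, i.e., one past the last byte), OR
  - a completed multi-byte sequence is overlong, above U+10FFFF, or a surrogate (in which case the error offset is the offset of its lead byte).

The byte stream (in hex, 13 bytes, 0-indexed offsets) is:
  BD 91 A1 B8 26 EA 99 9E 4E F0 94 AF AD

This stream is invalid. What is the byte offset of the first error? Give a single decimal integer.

Answer: 0

Derivation:
Byte[0]=BD: INVALID lead byte (not 0xxx/110x/1110/11110)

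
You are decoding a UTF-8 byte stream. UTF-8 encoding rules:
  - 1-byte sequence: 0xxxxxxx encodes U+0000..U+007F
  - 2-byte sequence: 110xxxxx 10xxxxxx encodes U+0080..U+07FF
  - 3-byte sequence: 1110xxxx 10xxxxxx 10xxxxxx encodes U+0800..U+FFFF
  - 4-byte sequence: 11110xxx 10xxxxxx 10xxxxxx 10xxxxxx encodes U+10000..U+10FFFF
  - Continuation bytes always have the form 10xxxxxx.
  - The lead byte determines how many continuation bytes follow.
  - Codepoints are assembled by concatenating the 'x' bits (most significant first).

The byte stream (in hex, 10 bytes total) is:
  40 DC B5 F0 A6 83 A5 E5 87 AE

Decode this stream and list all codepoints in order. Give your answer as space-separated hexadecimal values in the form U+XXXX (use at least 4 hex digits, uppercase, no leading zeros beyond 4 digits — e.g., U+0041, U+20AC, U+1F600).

Answer: U+0040 U+0735 U+260E5 U+51EE

Derivation:
Byte[0]=40: 1-byte ASCII. cp=U+0040
Byte[1]=DC: 2-byte lead, need 1 cont bytes. acc=0x1C
Byte[2]=B5: continuation. acc=(acc<<6)|0x35=0x735
Completed: cp=U+0735 (starts at byte 1)
Byte[3]=F0: 4-byte lead, need 3 cont bytes. acc=0x0
Byte[4]=A6: continuation. acc=(acc<<6)|0x26=0x26
Byte[5]=83: continuation. acc=(acc<<6)|0x03=0x983
Byte[6]=A5: continuation. acc=(acc<<6)|0x25=0x260E5
Completed: cp=U+260E5 (starts at byte 3)
Byte[7]=E5: 3-byte lead, need 2 cont bytes. acc=0x5
Byte[8]=87: continuation. acc=(acc<<6)|0x07=0x147
Byte[9]=AE: continuation. acc=(acc<<6)|0x2E=0x51EE
Completed: cp=U+51EE (starts at byte 7)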